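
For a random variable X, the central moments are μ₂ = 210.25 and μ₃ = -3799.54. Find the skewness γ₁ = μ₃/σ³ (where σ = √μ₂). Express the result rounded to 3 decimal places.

-1.246

σ = √μ₂ = √210.25 = 14.50000
σ³ = μ₂^(3/2) = 3048.62500
γ₁ = μ₃/σ³ = -3799.54 / 3048.62500 ≈ -1.246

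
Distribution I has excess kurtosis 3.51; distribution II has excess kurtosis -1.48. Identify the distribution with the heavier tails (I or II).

I

Higher excess kurtosis ⇒ heavier tails relative to the normal distribution.
3.51 vs -1.48: the larger is 3.51, so I has heavier tails. (I is leptokurtic — heavier-than-normal tails; the other is platykurtic.)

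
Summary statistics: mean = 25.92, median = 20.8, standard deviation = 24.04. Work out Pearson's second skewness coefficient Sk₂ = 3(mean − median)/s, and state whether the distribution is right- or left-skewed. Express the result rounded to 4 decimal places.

Sk₂ = 3(25.92 − 20.8) / 24.04 = 3 × 5.1200 / 24.04
    = 15.3600 / 24.04 ≈ 0.6389
Sk₂ > 0 ⇒ mean > median ⇒ right-skewed (positive skew).

0.6389, right-skewed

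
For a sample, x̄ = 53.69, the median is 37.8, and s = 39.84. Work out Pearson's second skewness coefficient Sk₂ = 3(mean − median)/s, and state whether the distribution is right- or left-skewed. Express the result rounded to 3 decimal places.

1.197, right-skewed

Sk₂ = 3(53.69 − 37.8) / 39.84 = 3 × 15.8900 / 39.84
    = 47.6700 / 39.84 ≈ 1.197
Sk₂ > 0 ⇒ mean > median ⇒ right-skewed (positive skew).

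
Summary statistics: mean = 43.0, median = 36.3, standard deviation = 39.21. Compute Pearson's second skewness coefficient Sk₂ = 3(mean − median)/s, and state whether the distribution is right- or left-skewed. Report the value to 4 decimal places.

Sk₂ = 3(43.0 − 36.3) / 39.21 = 3 × 6.7000 / 39.21
    = 20.1000 / 39.21 ≈ 0.5126
Sk₂ > 0 ⇒ mean > median ⇒ right-skewed (positive skew).

0.5126, right-skewed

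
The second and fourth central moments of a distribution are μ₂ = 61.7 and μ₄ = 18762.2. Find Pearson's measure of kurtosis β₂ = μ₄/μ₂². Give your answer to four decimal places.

μ₂² = 61.7² = 3806.89000
μ₄/μ₂² = 18762.2 / 3806.89000 = 4.92848
β₂ ≈ 4.9285

4.9285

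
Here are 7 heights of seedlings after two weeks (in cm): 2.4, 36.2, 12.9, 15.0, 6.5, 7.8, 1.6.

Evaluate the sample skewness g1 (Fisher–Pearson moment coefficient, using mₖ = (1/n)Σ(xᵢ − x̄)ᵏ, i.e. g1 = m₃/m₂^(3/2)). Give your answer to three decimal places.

x̄ = (2.4 + 36.2 + 12.9 + 15.0 + 6.5 + 7.8 + 1.6) / 7 = 11.7714
deviations (xᵢ − x̄): -9.3714, 24.4286, 1.1286, 3.2286, -5.2714, -3.9714, -10.1714
Σ(xᵢ − x̄)² = 843.2943 ⇒ m₂ = 843.2943/7 = 120.47061
Σ(xᵢ − x̄)³ = 12528.4965 ⇒ m₃ = 12528.4965/7 = 1789.78522
m₂^(3/2) = 120.47061^(1.5) = 1322.27466
g1 = m₃ / m₂^(3/2) = 1789.78522 / 1322.27466 ≈ 1.354

1.354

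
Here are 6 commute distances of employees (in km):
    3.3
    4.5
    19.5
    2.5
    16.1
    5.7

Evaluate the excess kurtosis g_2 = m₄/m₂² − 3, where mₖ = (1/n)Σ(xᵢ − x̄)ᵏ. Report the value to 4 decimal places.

x̄ = 8.6000
Σ(xᵢ − x̄)² = 265.5800 ⇒ m₂ = 44.26333
Σ(xᵢ − x̄)⁴ = 19806.8150 ⇒ m₄ = 3301.13583
m₂² = 1959.24268
g_2 = m₄/m₂² − 3 = 1.68490 − 3 ≈ -1.3151

-1.3151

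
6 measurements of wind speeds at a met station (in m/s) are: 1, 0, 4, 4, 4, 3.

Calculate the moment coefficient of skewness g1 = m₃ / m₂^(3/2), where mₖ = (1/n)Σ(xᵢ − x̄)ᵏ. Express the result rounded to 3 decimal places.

-0.671

x̄ = (1 + 0 + 4 + 4 + 4 + 3) / 6 = 2.6667
deviations (xᵢ − x̄): -1.6667, -2.6667, 1.3333, 1.3333, 1.3333, 0.3333
Σ(xᵢ − x̄)² = 15.3333 ⇒ m₂ = 15.3333/6 = 2.55556
Σ(xᵢ − x̄)³ = -16.4444 ⇒ m₃ = -16.4444/6 = -2.74074
m₂^(3/2) = 2.55556^(1.5) = 4.08534
g1 = m₃ / m₂^(3/2) = -2.74074 / 4.08534 ≈ -0.671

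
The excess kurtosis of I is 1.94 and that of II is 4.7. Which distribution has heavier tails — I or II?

II

Higher excess kurtosis ⇒ heavier tails relative to the normal distribution.
1.94 vs 4.7: the larger is 4.7, so II has heavier tails.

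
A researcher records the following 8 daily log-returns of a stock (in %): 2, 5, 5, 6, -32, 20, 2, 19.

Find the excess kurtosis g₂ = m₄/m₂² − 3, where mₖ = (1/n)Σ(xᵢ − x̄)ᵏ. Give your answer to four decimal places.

1.2598

x̄ = 3.3750
Σ(xᵢ − x̄)² = 1787.8750 ⇒ m₂ = 223.48438
Σ(xᵢ − x̄)⁴ = 1702043.4941 ⇒ m₄ = 212755.43677
m₂² = 49945.26587
g₂ = m₄/m₂² − 3 = 4.25977 − 3 ≈ 1.2598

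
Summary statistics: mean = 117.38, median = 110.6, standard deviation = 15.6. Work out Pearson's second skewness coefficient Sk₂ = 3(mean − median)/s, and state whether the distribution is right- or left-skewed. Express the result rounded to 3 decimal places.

Sk₂ = 3(117.38 − 110.6) / 15.6 = 3 × 6.7800 / 15.6
    = 20.3400 / 15.6 ≈ 1.304
Sk₂ > 0 ⇒ mean > median ⇒ right-skewed (positive skew).

1.304, right-skewed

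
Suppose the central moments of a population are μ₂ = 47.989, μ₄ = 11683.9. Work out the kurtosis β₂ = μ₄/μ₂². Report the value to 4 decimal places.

5.0735

μ₂² = 47.989² = 2302.94412
μ₄/μ₂² = 11683.9 / 2302.94412 = 5.07346
β₂ ≈ 5.0735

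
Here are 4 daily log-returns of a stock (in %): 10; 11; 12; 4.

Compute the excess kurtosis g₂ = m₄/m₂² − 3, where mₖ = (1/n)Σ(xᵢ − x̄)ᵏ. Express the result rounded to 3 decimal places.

-0.798

x̄ = 9.2500
Σ(xᵢ − x̄)² = 38.7500 ⇒ m₂ = 9.68750
Σ(xᵢ − x̄)⁴ = 826.5781 ⇒ m₄ = 206.64453
m₂² = 93.84766
g₂ = m₄/m₂² − 3 = 2.20191 − 3 ≈ -0.798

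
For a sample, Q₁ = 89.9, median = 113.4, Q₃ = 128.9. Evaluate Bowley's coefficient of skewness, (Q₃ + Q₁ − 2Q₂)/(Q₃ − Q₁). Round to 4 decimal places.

numerator: Q₃ + Q₁ − 2Q₂ = 128.9 + 89.9 − 2×113.4 = -8.0000
denominator: Q₃ − Q₁ = 128.9 − 89.9 = 39.0000
Bowley skewness = -8.0000 / 39.0000 ≈ -0.2051

-0.2051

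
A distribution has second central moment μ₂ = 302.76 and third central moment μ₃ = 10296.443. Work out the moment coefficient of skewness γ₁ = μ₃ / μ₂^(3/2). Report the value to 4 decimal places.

σ = √μ₂ = √302.76 = 17.40000
σ³ = μ₂^(3/2) = 5268.02400
γ₁ = μ₃/σ³ = 10296.443 / 5268.02400 ≈ 1.9545

1.9545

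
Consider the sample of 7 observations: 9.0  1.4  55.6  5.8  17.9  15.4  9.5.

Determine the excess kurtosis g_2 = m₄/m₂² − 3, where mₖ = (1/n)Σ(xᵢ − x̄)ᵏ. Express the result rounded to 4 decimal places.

1.3514

x̄ = 16.3714
Σ(xᵢ − x̄)² = 1979.6143 ⇒ m₂ = 282.80204
Σ(xᵢ − x̄)⁴ = 2436072.1205 ⇒ m₄ = 348010.30293
m₂² = 79976.99429
g_2 = m₄/m₂² − 3 = 4.35138 − 3 ≈ 1.3514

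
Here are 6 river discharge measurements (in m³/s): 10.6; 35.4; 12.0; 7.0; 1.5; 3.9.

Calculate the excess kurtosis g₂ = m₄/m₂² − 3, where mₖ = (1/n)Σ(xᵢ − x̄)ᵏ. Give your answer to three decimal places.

0.509

x̄ = 11.7333
Σ(xᵢ − x̄)² = 749.9533 ⇒ m₂ = 124.99222
Σ(xᵢ − x̄)⁴ = 328959.7678 ⇒ m₄ = 54826.62797
m₂² = 15623.05562
g₂ = m₄/m₂² − 3 = 3.50934 − 3 ≈ 0.509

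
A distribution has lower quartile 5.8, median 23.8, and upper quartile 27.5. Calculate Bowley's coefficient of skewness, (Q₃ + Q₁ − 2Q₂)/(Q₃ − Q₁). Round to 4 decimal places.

numerator: Q₃ + Q₁ − 2Q₂ = 27.5 + 5.8 − 2×23.8 = -14.3000
denominator: Q₃ − Q₁ = 27.5 − 5.8 = 21.7000
Bowley skewness = -14.3000 / 21.7000 ≈ -0.6590

-0.6590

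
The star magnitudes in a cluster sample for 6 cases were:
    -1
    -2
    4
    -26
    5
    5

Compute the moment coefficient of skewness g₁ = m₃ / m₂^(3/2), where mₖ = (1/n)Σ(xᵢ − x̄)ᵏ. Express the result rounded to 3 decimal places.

-1.537

x̄ = (-1 - 2 + 4 - 26 + 5 + 5) / 6 = -2.5000
deviations (xᵢ − x̄): 1.5000, 0.5000, 6.5000, -23.5000, 7.5000, 7.5000
Σ(xᵢ − x̄)² = 709.5000 ⇒ m₂ = 709.5000/6 = 118.25000
Σ(xᵢ − x̄)³ = -11856.0000 ⇒ m₃ = -11856.0000/6 = -1976.00000
m₂^(3/2) = 118.25000^(1.5) = 1285.88380
g₁ = m₃ / m₂^(3/2) = -1976.00000 / 1285.88380 ≈ -1.537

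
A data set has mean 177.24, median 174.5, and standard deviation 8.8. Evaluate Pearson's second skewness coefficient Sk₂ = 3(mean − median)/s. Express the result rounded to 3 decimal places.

0.934

Sk₂ = 3(177.24 − 174.5) / 8.8 = 3 × 2.7400 / 8.8
    = 8.2200 / 8.8 ≈ 0.934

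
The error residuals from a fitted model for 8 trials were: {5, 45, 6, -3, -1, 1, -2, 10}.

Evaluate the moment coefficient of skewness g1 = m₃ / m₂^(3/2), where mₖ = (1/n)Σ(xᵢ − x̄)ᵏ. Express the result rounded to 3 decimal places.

x̄ = (5 + 45 + 6 - 3 - 1 + 1 - 2 + 10) / 8 = 7.6250
deviations (xᵢ − x̄): -2.6250, 37.3750, -1.6250, -10.6250, -8.6250, -6.6250, -9.6250, 2.3750
Σ(xᵢ − x̄)² = 1735.8750 ⇒ m₂ = 1735.8750/8 = 216.98438
Σ(xᵢ − x̄)³ = 49176.2813 ⇒ m₃ = 49176.2813/8 = 6147.03516
m₂^(3/2) = 216.98438^(1.5) = 3196.26436
g1 = m₃ / m₂^(3/2) = 6147.03516 / 3196.26436 ≈ 1.923

1.923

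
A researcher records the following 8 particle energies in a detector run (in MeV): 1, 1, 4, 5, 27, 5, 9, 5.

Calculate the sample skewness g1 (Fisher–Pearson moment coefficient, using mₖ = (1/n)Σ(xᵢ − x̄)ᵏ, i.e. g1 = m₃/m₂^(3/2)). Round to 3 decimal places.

x̄ = (1 + 1 + 4 + 5 + 27 + 5 + 9 + 5) / 8 = 7.1250
deviations (xᵢ − x̄): -6.1250, -6.1250, -3.1250, -2.1250, 19.8750, -2.1250, 1.8750, -2.1250
Σ(xᵢ − x̄)² = 496.8750 ⇒ m₂ = 496.8750/8 = 62.10938
Σ(xᵢ − x̄)³ = 7338.6563 ⇒ m₃ = 7338.6563/8 = 917.33203
m₂^(3/2) = 62.10938^(1.5) = 489.48089
g1 = m₃ / m₂^(3/2) = 917.33203 / 489.48089 ≈ 1.874

1.874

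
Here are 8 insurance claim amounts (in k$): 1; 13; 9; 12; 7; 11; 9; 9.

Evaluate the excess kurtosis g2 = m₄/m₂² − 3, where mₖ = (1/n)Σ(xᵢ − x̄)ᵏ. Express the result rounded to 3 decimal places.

x̄ = 8.8750
Σ(xᵢ − x̄)² = 96.8750 ⇒ m₂ = 12.10938
Σ(xᵢ − x̄)⁴ = 4263.5879 ⇒ m₄ = 532.94849
m₂² = 146.63696
g2 = m₄/m₂² − 3 = 3.63448 − 3 ≈ 0.634

0.634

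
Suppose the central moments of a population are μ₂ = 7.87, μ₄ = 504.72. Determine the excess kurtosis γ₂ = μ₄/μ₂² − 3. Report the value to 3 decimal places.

μ₂² = 7.87² = 61.93690
μ₄/μ₂² = 504.72 / 61.93690 = 8.14894
γ₂ = 8.14894 − 3 ≈ 5.149

5.149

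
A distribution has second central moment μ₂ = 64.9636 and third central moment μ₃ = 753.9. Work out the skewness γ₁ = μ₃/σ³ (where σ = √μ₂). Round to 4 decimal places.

1.4398

σ = √μ₂ = √64.9636 = 8.06000
σ³ = μ₂^(3/2) = 523.60662
γ₁ = μ₃/σ³ = 753.9 / 523.60662 ≈ 1.4398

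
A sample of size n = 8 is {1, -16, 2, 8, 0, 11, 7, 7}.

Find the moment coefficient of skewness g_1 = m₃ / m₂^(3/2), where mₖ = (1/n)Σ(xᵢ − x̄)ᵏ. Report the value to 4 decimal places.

x̄ = (1 - 16 + 2 + 8 + 0 + 11 + 7 + 7) / 8 = 2.5000
deviations (xᵢ − x̄): -1.5000, -18.5000, -0.5000, 5.5000, -2.5000, 8.5000, 4.5000, 4.5000
Σ(xᵢ − x̄)² = 494.0000 ⇒ m₂ = 494.0000/8 = 61.75000
Σ(xᵢ − x̄)³ = -5388.0000 ⇒ m₃ = -5388.0000/8 = -673.50000
m₂^(3/2) = 61.75000^(1.5) = 485.23871
g_1 = m₃ / m₂^(3/2) = -673.50000 / 485.23871 ≈ -1.3880

-1.3880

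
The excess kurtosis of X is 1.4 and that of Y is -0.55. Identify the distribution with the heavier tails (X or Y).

X

Higher excess kurtosis ⇒ heavier tails relative to the normal distribution.
1.4 vs -0.55: the larger is 1.4, so X has heavier tails. (X is leptokurtic — heavier-than-normal tails; the other is platykurtic.)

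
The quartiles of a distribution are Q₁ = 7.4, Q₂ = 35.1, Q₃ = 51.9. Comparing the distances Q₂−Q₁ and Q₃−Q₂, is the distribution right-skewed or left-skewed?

left-skewed

Q₂ − Q₁ = 27.7;  Q₃ − Q₂ = 16.8
Q₂ − Q₁ > Q₃ − Q₂ ⇒ the lower half is more spread out ⇒ left-skewed.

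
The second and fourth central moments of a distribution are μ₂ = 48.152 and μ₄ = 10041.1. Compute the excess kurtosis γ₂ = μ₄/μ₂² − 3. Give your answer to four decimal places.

1.3306

μ₂² = 48.152² = 2318.61510
μ₄/μ₂² = 10041.1 / 2318.61510 = 4.33065
γ₂ = 4.33065 − 3 ≈ 1.3306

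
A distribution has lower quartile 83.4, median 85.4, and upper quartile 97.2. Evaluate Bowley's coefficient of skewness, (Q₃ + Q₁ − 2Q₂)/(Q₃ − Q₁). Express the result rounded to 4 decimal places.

numerator: Q₃ + Q₁ − 2Q₂ = 97.2 + 83.4 − 2×85.4 = 9.8000
denominator: Q₃ − Q₁ = 97.2 − 83.4 = 13.8000
Bowley skewness = 9.8000 / 13.8000 ≈ 0.7101

0.7101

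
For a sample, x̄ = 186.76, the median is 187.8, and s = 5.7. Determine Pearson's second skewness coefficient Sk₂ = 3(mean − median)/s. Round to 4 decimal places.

Sk₂ = 3(186.76 − 187.8) / 5.7 = 3 × -1.0400 / 5.7
    = -3.1200 / 5.7 ≈ -0.5474

-0.5474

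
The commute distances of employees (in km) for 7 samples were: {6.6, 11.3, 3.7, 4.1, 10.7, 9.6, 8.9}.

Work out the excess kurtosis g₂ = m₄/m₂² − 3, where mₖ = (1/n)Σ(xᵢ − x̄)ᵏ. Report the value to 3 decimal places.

-1.465

x̄ = 7.8429
Σ(xᵢ − x̄)² = 57.0371 ⇒ m₂ = 8.14816
Σ(xᵢ − x̄)⁴ = 713.4825 ⇒ m₄ = 101.92607
m₂² = 66.39256
g₂ = m₄/m₂² − 3 = 1.53520 − 3 ≈ -1.465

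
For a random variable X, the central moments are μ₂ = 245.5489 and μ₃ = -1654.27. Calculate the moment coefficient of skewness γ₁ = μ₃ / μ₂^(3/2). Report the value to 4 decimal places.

σ = √μ₂ = √245.5489 = 15.67000
σ³ = μ₂^(3/2) = 3847.75126
γ₁ = μ₃/σ³ = -1654.27 / 3847.75126 ≈ -0.4299

-0.4299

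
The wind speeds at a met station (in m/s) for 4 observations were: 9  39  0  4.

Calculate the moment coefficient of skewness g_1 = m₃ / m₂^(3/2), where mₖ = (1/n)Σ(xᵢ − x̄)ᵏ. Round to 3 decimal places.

1.009

x̄ = (9 + 39 + 0 + 4) / 4 = 13.0000
deviations (xᵢ − x̄): -4.0000, 26.0000, -13.0000, -9.0000
Σ(xᵢ − x̄)² = 942.0000 ⇒ m₂ = 942.0000/4 = 235.50000
Σ(xᵢ − x̄)³ = 14586.0000 ⇒ m₃ = 14586.0000/4 = 3646.50000
m₂^(3/2) = 235.50000^(1.5) = 3613.98518
g_1 = m₃ / m₂^(3/2) = 3646.50000 / 3613.98518 ≈ 1.009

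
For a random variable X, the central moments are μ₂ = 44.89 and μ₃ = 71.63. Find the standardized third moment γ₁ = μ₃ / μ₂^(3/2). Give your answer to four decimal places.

σ = √μ₂ = √44.89 = 6.70000
σ³ = μ₂^(3/2) = 300.76300
γ₁ = μ₃/σ³ = 71.63 / 300.76300 ≈ 0.2382

0.2382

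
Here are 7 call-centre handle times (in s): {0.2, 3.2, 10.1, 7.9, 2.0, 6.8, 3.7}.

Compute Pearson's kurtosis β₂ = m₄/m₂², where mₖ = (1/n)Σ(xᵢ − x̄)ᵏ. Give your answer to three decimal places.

x̄ = 4.8429
Σ(xᵢ − x̄)² = 74.4571 ⇒ m₂ = 10.63673
Σ(xᵢ − x̄)⁴ = 1404.8292 ⇒ m₄ = 200.68989
m₂² = 113.14012
β₂ = m₄/m₂² = 200.68989 / 113.14012 ≈ 1.774

1.774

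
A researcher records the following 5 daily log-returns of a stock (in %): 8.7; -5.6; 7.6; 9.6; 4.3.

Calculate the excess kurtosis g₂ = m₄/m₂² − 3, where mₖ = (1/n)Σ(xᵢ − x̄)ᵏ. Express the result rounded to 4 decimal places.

x̄ = 4.9200
Σ(xᵢ − x̄)² = 154.4280 ⇒ m₂ = 30.88560
Σ(xᵢ − x̄)⁴ = 12983.5456 ⇒ m₄ = 2596.70911
m₂² = 953.92029
g₂ = m₄/m₂² − 3 = 2.72214 − 3 ≈ -0.2779

-0.2779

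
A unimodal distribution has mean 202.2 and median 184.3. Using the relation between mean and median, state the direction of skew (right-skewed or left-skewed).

right-skewed

mean − median = 202.2 − 184.3 = 17.9
mean > median ⇒ the longer tail is on the right ⇒ right-skewed (positively skewed).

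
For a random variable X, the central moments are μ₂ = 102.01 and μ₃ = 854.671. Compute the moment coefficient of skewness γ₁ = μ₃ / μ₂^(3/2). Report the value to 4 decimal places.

σ = √μ₂ = √102.01 = 10.10000
σ³ = μ₂^(3/2) = 1030.30100
γ₁ = μ₃/σ³ = 854.671 / 1030.30100 ≈ 0.8295

0.8295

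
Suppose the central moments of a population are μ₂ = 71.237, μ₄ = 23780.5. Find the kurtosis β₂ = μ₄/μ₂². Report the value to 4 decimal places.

4.6861

μ₂² = 71.237² = 5074.71017
μ₄/μ₂² = 23780.5 / 5074.71017 = 4.68608
β₂ ≈ 4.6861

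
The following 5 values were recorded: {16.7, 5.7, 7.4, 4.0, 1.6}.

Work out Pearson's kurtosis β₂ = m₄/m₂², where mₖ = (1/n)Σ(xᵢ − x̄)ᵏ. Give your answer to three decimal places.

x̄ = 7.0800
Σ(xᵢ − x̄)² = 134.0680 ⇒ m₂ = 26.81360
Σ(xᵢ − x̄)⁴ = 9559.9199 ⇒ m₄ = 1911.98398
m₂² = 718.96914
β₂ = m₄/m₂² = 1911.98398 / 718.96914 ≈ 2.659

2.659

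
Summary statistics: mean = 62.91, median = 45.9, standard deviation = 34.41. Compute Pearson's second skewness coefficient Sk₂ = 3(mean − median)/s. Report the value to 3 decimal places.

1.483

Sk₂ = 3(62.91 − 45.9) / 34.41 = 3 × 17.0100 / 34.41
    = 51.0300 / 34.41 ≈ 1.483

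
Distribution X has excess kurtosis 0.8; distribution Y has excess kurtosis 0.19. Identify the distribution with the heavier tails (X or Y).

X

Higher excess kurtosis ⇒ heavier tails relative to the normal distribution.
0.8 vs 0.19: the larger is 0.8, so X has heavier tails.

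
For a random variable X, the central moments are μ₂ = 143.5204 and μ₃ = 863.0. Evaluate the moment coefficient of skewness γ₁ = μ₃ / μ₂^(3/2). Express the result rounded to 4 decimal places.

0.5019

σ = √μ₂ = √143.5204 = 11.98000
σ³ = μ₂^(3/2) = 1719.37439
γ₁ = μ₃/σ³ = 863.0 / 1719.37439 ≈ 0.5019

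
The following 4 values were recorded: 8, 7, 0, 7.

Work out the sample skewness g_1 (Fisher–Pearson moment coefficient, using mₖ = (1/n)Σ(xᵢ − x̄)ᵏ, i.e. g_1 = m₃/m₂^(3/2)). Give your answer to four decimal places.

x̄ = (8 + 7 + 0 + 7) / 4 = 5.5000
deviations (xᵢ − x̄): 2.5000, 1.5000, -5.5000, 1.5000
Σ(xᵢ − x̄)² = 41.0000 ⇒ m₂ = 41.0000/4 = 10.25000
Σ(xᵢ − x̄)³ = -144.0000 ⇒ m₃ = -144.0000/4 = -36.00000
m₂^(3/2) = 10.25000^(1.5) = 32.81601
g_1 = m₃ / m₂^(3/2) = -36.00000 / 32.81601 ≈ -1.0970

-1.0970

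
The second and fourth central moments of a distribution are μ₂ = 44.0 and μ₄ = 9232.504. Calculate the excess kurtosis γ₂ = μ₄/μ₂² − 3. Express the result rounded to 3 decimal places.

μ₂² = 44.0² = 1936.00000
μ₄/μ₂² = 9232.504 / 1936.00000 = 4.76886
γ₂ = 4.76886 − 3 ≈ 1.769

1.769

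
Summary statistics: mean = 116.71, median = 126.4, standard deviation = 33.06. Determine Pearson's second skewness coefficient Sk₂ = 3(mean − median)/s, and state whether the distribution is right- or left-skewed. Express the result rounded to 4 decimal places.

Sk₂ = 3(116.71 − 126.4) / 33.06 = 3 × -9.6900 / 33.06
    = -29.0700 / 33.06 ≈ -0.8793
Sk₂ < 0 ⇒ mean < median ⇒ left-skewed (negative skew).

-0.8793, left-skewed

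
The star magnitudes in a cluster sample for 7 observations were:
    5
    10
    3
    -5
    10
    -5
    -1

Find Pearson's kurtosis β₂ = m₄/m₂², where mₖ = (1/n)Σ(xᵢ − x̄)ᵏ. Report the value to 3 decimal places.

1.514

x̄ = 2.4286
Σ(xᵢ − x̄)² = 243.7143 ⇒ m₂ = 34.81633
Σ(xᵢ − x̄)⁴ = 12845.1487 ⇒ m₄ = 1835.02124
m₂² = 1212.17659
β₂ = m₄/m₂² = 1835.02124 / 1212.17659 ≈ 1.514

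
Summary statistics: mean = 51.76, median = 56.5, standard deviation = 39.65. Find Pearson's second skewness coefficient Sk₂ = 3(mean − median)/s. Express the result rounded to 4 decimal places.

-0.3586

Sk₂ = 3(51.76 − 56.5) / 39.65 = 3 × -4.7400 / 39.65
    = -14.2200 / 39.65 ≈ -0.3586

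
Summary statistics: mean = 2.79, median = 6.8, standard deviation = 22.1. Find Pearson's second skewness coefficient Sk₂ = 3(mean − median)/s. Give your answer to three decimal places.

Sk₂ = 3(2.79 − 6.8) / 22.1 = 3 × -4.0100 / 22.1
    = -12.0300 / 22.1 ≈ -0.544

-0.544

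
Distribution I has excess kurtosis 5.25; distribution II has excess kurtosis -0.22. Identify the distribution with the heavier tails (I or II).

Higher excess kurtosis ⇒ heavier tails relative to the normal distribution.
5.25 vs -0.22: the larger is 5.25, so I has heavier tails. (I is leptokurtic — heavier-than-normal tails; the other is platykurtic.)

I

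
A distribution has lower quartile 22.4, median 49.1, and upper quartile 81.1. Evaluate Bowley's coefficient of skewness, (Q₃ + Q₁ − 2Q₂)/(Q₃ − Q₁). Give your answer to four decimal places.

numerator: Q₃ + Q₁ − 2Q₂ = 81.1 + 22.4 − 2×49.1 = 5.3000
denominator: Q₃ − Q₁ = 81.1 − 22.4 = 58.7000
Bowley skewness = 5.3000 / 58.7000 ≈ 0.0903

0.0903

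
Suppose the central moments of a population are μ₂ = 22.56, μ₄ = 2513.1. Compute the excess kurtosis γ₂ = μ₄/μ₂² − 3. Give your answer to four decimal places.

1.9378

μ₂² = 22.56² = 508.95360
μ₄/μ₂² = 2513.1 / 508.95360 = 4.93778
γ₂ = 4.93778 − 3 ≈ 1.9378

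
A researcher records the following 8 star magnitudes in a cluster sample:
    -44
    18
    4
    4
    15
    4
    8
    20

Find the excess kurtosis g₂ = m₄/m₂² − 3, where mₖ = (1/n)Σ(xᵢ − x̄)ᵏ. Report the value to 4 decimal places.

x̄ = 3.6250
Σ(xᵢ − x̄)² = 2891.8750 ⇒ m₂ = 361.48438
Σ(xᵢ − x̄)⁴ = 5276169.9941 ⇒ m₄ = 659521.24927
m₂² = 130670.95337
g₂ = m₄/m₂² − 3 = 5.04719 − 3 ≈ 2.0472

2.0472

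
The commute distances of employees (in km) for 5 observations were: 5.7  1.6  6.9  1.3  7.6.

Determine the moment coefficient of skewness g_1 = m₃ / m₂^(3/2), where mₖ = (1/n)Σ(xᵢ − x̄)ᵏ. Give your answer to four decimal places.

x̄ = (5.7 + 1.6 + 6.9 + 1.3 + 7.6) / 5 = 4.6200
deviations (xᵢ − x̄): 1.0800, -3.0200, 2.2800, -3.3200, 2.9800
Σ(xᵢ − x̄)² = 35.3880 ⇒ m₂ = 35.3880/5 = 7.07760
Σ(xᵢ − x̄)³ = -24.5623 ⇒ m₃ = -24.5623/5 = -4.91246
m₂^(3/2) = 7.07760^(1.5) = 18.82908
g_1 = m₃ / m₂^(3/2) = -4.91246 / 18.82908 ≈ -0.2609

-0.2609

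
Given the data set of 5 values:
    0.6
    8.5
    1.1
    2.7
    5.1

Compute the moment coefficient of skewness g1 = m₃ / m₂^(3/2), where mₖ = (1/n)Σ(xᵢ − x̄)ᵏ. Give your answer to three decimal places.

0.631

x̄ = (0.6 + 8.5 + 1.1 + 2.7 + 5.1) / 5 = 3.6000
deviations (xᵢ − x̄): -3.0000, 4.9000, -2.5000, -0.9000, 1.5000
Σ(xᵢ − x̄)² = 42.3200 ⇒ m₂ = 42.3200/5 = 8.46400
Σ(xᵢ − x̄)³ = 77.6700 ⇒ m₃ = 77.6700/5 = 15.53400
m₂^(3/2) = 8.46400^(1.5) = 24.62428
g1 = m₃ / m₂^(3/2) = 15.53400 / 24.62428 ≈ 0.631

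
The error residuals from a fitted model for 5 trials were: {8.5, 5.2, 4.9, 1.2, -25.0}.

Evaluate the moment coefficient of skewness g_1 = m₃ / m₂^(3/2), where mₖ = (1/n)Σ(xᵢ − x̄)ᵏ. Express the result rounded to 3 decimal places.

-1.368

x̄ = (8.5 + 5.2 + 4.9 + 1.2 - 25.0) / 5 = -1.0400
deviations (xᵢ − x̄): 9.5400, 6.2400, 5.9400, 2.2400, -23.9600
Σ(xᵢ − x̄)² = 744.3320 ⇒ m₂ = 744.3320/5 = 148.86640
Σ(xᵢ − x̄)³ = -12422.9498 ⇒ m₃ = -12422.9498/5 = -2484.58997
m₂^(3/2) = 148.86640^(1.5) = 1816.33114
g_1 = m₃ / m₂^(3/2) = -2484.58997 / 1816.33114 ≈ -1.368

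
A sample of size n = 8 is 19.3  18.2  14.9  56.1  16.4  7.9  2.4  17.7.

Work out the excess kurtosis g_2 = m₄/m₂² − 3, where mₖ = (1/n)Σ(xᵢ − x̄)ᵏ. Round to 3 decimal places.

1.848

x̄ = 19.1125
Σ(xᵢ − x̄)² = 1801.0688 ⇒ m₂ = 225.13359
Σ(xᵢ − x̄)⁴ = 1965821.6586 ⇒ m₄ = 245727.70732
m₂² = 50685.13503
g_2 = m₄/m₂² − 3 = 4.84812 − 3 ≈ 1.848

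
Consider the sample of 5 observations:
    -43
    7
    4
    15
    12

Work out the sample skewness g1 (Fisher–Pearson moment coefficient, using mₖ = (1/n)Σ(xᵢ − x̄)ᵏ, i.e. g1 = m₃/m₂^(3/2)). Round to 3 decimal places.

x̄ = (-43 + 7 + 4 + 15 + 12) / 5 = -1.0000
deviations (xᵢ − x̄): -42.0000, 8.0000, 5.0000, 16.0000, 13.0000
Σ(xᵢ − x̄)² = 2278.0000 ⇒ m₂ = 2278.0000/5 = 455.60000
Σ(xᵢ − x̄)³ = -67158.0000 ⇒ m₃ = -67158.0000/5 = -13431.60000
m₂^(3/2) = 455.60000^(1.5) = 9724.68568
g1 = m₃ / m₂^(3/2) = -13431.60000 / 9724.68568 ≈ -1.381

-1.381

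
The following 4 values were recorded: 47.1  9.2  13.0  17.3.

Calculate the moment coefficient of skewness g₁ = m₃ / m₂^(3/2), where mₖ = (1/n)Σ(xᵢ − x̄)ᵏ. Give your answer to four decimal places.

1.0301

x̄ = (47.1 + 9.2 + 13.0 + 17.3) / 4 = 21.6500
deviations (xᵢ − x̄): 25.4500, -12.4500, -8.6500, -4.3500
Σ(xᵢ − x̄)² = 896.4500 ⇒ m₂ = 896.4500/4 = 224.11250
Σ(xᵢ − x̄)³ = 13824.7200 ⇒ m₃ = 13824.7200/4 = 3456.18000
m₂^(3/2) = 224.11250^(1.5) = 3355.05095
g₁ = m₃ / m₂^(3/2) = 3456.18000 / 3355.05095 ≈ 1.0301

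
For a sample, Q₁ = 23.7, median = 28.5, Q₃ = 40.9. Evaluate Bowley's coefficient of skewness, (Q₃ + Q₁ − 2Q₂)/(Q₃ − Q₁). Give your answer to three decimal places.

0.442

numerator: Q₃ + Q₁ − 2Q₂ = 40.9 + 23.7 − 2×28.5 = 7.6000
denominator: Q₃ − Q₁ = 40.9 − 23.7 = 17.2000
Bowley skewness = 7.6000 / 17.2000 ≈ 0.442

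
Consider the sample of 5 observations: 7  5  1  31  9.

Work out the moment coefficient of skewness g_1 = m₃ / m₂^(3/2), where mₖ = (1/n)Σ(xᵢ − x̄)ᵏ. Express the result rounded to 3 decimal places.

1.261

x̄ = (7 + 5 + 1 + 31 + 9) / 5 = 10.6000
deviations (xᵢ − x̄): -3.6000, -5.6000, -9.6000, 20.4000, -1.6000
Σ(xᵢ − x̄)² = 555.2000 ⇒ m₂ = 555.2000/5 = 111.04000
Σ(xᵢ − x̄)³ = 7378.5600 ⇒ m₃ = 7378.5600/5 = 1475.71200
m₂^(3/2) = 111.04000^(1.5) = 1170.08976
g_1 = m₃ / m₂^(3/2) = 1475.71200 / 1170.08976 ≈ 1.261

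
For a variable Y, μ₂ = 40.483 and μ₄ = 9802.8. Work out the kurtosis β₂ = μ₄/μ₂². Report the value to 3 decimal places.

μ₂² = 40.483² = 1638.87329
μ₄/μ₂² = 9802.8 / 1638.87329 = 5.98143
β₂ ≈ 5.981

5.981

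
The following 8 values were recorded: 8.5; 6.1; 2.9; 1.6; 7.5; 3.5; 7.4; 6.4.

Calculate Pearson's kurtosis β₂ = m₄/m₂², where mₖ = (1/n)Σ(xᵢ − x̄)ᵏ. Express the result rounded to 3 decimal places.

1.679

x̄ = 5.4875
Σ(xᵢ − x̄)² = 43.7488 ⇒ m₂ = 5.46859
Σ(xᵢ − x̄)⁴ = 401.7960 ⇒ m₄ = 50.22450
m₂² = 29.90552
β₂ = m₄/m₂² = 50.22450 / 29.90552 ≈ 1.679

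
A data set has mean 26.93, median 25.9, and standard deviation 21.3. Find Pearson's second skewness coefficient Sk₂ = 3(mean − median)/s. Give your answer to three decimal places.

Sk₂ = 3(26.93 − 25.9) / 21.3 = 3 × 1.0300 / 21.3
    = 3.0900 / 21.3 ≈ 0.145

0.145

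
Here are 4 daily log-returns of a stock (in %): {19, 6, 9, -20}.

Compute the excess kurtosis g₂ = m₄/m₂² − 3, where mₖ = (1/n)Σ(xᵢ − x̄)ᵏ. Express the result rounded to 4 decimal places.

-0.8834

x̄ = 3.5000
Σ(xᵢ − x̄)² = 829.0000 ⇒ m₂ = 207.25000
Σ(xᵢ − x̄)⁴ = 363654.2500 ⇒ m₄ = 90913.56250
m₂² = 42952.56250
g₂ = m₄/m₂² − 3 = 2.11660 − 3 ≈ -0.8834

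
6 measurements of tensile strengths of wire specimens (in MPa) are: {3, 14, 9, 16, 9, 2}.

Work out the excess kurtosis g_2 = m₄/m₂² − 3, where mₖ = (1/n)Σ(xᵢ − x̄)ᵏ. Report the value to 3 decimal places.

-1.409

x̄ = 8.8333
Σ(xᵢ − x̄)² = 158.8333 ⇒ m₂ = 26.47222
Σ(xᵢ − x̄)⁴ = 6688.8194 ⇒ m₄ = 1114.80324
m₂² = 700.77855
g_2 = m₄/m₂² − 3 = 1.59081 − 3 ≈ -1.409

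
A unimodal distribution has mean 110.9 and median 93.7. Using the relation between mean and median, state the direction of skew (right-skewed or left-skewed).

right-skewed

mean − median = 110.9 − 93.7 = 17.2
mean > median ⇒ the longer tail is on the right ⇒ right-skewed (positively skewed).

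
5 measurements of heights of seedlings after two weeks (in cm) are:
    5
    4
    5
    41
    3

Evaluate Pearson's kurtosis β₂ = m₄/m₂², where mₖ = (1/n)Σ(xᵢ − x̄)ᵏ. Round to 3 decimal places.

3.237

x̄ = 11.6000
Σ(xᵢ − x̄)² = 1083.2000 ⇒ m₂ = 216.64000
Σ(xᵢ − x̄)⁴ = 759719.4560 ⇒ m₄ = 151943.89120
m₂² = 46932.88960
β₂ = m₄/m₂² = 151943.89120 / 46932.88960 ≈ 3.237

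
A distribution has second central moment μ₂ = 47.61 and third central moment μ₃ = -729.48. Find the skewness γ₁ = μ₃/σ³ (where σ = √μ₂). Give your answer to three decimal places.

-2.221

σ = √μ₂ = √47.61 = 6.90000
σ³ = μ₂^(3/2) = 328.50900
γ₁ = μ₃/σ³ = -729.48 / 328.50900 ≈ -2.221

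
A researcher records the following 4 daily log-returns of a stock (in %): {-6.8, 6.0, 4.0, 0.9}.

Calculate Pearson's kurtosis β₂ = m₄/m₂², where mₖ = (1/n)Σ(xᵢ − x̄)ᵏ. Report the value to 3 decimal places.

x̄ = 1.0250
Σ(xᵢ − x̄)² = 94.8475 ⇒ m₂ = 23.71188
Σ(xᵢ − x̄)⁴ = 4440.1167 ⇒ m₄ = 1110.02917
m₂² = 562.25302
β₂ = m₄/m₂² = 1110.02917 / 562.25302 ≈ 1.974

1.974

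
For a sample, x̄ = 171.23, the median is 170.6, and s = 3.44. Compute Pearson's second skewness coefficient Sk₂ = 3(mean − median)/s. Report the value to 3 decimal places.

Sk₂ = 3(171.23 − 170.6) / 3.44 = 3 × 0.6300 / 3.44
    = 1.8900 / 3.44 ≈ 0.549

0.549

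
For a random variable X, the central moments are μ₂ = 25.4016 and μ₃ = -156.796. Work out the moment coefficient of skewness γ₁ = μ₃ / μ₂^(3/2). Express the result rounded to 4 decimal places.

-1.2247

σ = √μ₂ = √25.4016 = 5.04000
σ³ = μ₂^(3/2) = 128.02406
γ₁ = μ₃/σ³ = -156.796 / 128.02406 ≈ -1.2247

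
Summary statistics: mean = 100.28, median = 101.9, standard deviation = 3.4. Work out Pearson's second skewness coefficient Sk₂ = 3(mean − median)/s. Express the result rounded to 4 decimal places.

Sk₂ = 3(100.28 − 101.9) / 3.4 = 3 × -1.6200 / 3.4
    = -4.8600 / 3.4 ≈ -1.4294

-1.4294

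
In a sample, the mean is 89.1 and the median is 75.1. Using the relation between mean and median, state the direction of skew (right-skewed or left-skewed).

right-skewed

mean − median = 89.1 − 75.1 = 14.0
mean > median ⇒ the longer tail is on the right ⇒ right-skewed (positively skewed).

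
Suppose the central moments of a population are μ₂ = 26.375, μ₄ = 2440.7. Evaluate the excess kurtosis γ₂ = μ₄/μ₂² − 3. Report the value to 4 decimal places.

μ₂² = 26.375² = 695.64063
μ₄/μ₂² = 2440.7 / 695.64063 = 3.50856
γ₂ = 3.50856 − 3 ≈ 0.5086

0.5086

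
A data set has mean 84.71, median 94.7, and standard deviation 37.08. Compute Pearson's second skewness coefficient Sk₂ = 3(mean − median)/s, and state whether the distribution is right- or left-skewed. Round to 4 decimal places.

-0.8083, left-skewed

Sk₂ = 3(84.71 − 94.7) / 37.08 = 3 × -9.9900 / 37.08
    = -29.9700 / 37.08 ≈ -0.8083
Sk₂ < 0 ⇒ mean < median ⇒ left-skewed (negative skew).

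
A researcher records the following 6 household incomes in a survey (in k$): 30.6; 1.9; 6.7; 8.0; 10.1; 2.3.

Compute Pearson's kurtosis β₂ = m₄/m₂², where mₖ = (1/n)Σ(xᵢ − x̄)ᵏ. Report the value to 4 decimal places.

3.5841

x̄ = 9.9333
Σ(xᵢ − x̄)² = 564.1333 ⇒ m₂ = 94.02222
Σ(xᵢ − x̄)⁴ = 190106.9968 ⇒ m₄ = 31684.49947
m₂² = 8840.17827
β₂ = m₄/m₂² = 31684.49947 / 8840.17827 ≈ 3.5841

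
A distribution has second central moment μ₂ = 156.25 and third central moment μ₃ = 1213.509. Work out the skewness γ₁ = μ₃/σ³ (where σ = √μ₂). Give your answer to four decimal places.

σ = √μ₂ = √156.25 = 12.50000
σ³ = μ₂^(3/2) = 1953.12500
γ₁ = μ₃/σ³ = 1213.509 / 1953.12500 ≈ 0.6213

0.6213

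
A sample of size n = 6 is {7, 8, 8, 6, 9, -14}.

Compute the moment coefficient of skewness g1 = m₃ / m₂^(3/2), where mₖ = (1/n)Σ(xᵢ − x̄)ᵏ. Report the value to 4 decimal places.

-1.7364

x̄ = (7 + 8 + 8 + 6 + 9 - 14) / 6 = 4.0000
deviations (xᵢ − x̄): 3.0000, 4.0000, 4.0000, 2.0000, 5.0000, -18.0000
Σ(xᵢ − x̄)² = 394.0000 ⇒ m₂ = 394.0000/6 = 65.66667
Σ(xᵢ − x̄)³ = -5544.0000 ⇒ m₃ = -5544.0000/6 = -924.00000
m₂^(3/2) = 65.66667^(1.5) = 532.12965
g1 = m₃ / m₂^(3/2) = -924.00000 / 532.12965 ≈ -1.7364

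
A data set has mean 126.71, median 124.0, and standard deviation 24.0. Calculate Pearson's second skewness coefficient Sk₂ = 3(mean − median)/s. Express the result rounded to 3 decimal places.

Sk₂ = 3(126.71 − 124.0) / 24.0 = 3 × 2.7100 / 24.0
    = 8.1300 / 24.0 ≈ 0.339

0.339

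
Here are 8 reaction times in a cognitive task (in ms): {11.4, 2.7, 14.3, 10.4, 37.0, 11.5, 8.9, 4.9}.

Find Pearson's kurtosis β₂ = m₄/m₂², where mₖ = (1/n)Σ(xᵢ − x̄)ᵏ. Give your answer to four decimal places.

4.8514

x̄ = 12.6375
Σ(xᵢ − x̄)² = 776.7187 ⇒ m₂ = 97.08984
Σ(xᵢ − x̄)⁴ = 365848.0032 ⇒ m₄ = 45731.00040
m₂² = 9426.43776
β₂ = m₄/m₂² = 45731.00040 / 9426.43776 ≈ 4.8514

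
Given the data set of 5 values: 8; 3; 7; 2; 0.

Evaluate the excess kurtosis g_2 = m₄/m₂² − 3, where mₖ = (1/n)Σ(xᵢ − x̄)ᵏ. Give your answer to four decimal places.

x̄ = 4.0000
Σ(xᵢ − x̄)² = 46.0000 ⇒ m₂ = 9.20000
Σ(xᵢ − x̄)⁴ = 610.0000 ⇒ m₄ = 122.00000
m₂² = 84.64000
g_2 = m₄/m₂² − 3 = 1.44140 − 3 ≈ -1.5586

-1.5586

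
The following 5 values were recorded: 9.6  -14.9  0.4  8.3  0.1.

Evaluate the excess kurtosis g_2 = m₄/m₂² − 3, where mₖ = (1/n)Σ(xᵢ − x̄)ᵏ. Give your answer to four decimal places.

-0.6263

x̄ = 0.7000
Σ(xᵢ − x̄)² = 380.7800 ⇒ m₂ = 76.15600
Σ(xᵢ − x̄)⁴ = 68834.6690 ⇒ m₄ = 13766.93380
m₂² = 5799.73634
g_2 = m₄/m₂² − 3 = 2.37372 − 3 ≈ -0.6263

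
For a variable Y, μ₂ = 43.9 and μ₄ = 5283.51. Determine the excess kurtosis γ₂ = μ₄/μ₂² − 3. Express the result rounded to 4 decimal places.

μ₂² = 43.9² = 1927.21000
μ₄/μ₂² = 5283.51 / 1927.21000 = 2.74153
γ₂ = 2.74153 − 3 ≈ -0.2585

-0.2585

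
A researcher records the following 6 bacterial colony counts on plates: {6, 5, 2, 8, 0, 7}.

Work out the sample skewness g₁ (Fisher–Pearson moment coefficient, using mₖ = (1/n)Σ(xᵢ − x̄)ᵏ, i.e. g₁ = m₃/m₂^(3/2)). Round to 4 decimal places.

x̄ = (6 + 5 + 2 + 8 + 0 + 7) / 6 = 4.6667
deviations (xᵢ − x̄): 1.3333, 0.3333, -2.6667, 3.3333, -4.6667, 2.3333
Σ(xᵢ − x̄)² = 47.3333 ⇒ m₂ = 47.3333/6 = 7.88889
Σ(xᵢ − x̄)³ = -68.4444 ⇒ m₃ = -68.4444/6 = -11.40741
m₂^(3/2) = 7.88889^(1.5) = 22.15765
g₁ = m₃ / m₂^(3/2) = -11.40741 / 22.15765 ≈ -0.5148

-0.5148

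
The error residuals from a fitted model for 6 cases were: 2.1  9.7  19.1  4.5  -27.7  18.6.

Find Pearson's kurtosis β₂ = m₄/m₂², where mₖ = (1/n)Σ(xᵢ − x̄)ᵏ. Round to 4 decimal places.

3.1385

x̄ = 4.3833
Σ(xᵢ − x̄)² = 1481.5283 ⇒ m₂ = 246.92139
Σ(xᵢ − x̄)⁴ = 1148124.5380 ⇒ m₄ = 191354.08967
m₂² = 60970.17229
β₂ = m₄/m₂² = 191354.08967 / 60970.17229 ≈ 3.1385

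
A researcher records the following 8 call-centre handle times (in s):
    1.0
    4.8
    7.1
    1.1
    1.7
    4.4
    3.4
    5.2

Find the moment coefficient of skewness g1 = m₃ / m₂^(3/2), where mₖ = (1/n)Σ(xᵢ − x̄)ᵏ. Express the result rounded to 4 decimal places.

x̄ = (1.0 + 4.8 + 7.1 + 1.1 + 1.7 + 4.4 + 3.4 + 5.2) / 8 = 3.5875
deviations (xᵢ − x̄): -2.5875, 1.2125, 3.5125, -2.4875, -1.8875, 0.8125, -0.1875, 1.6125
Σ(xᵢ − x̄)² = 33.5488 ⇒ m₂ = 33.5488/8 = 4.19359
Σ(xᵢ − x̄)³ = 10.4011 ⇒ m₃ = 10.4011/8 = 1.30014
m₂^(3/2) = 4.19359^(1.5) = 8.58775
g1 = m₃ / m₂^(3/2) = 1.30014 / 8.58775 ≈ 0.1514

0.1514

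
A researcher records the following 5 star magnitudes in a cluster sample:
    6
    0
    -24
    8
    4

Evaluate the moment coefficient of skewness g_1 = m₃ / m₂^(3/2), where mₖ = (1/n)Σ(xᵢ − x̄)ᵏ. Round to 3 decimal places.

-1.317

x̄ = (6 + 0 - 24 + 8 + 4) / 5 = -1.2000
deviations (xᵢ − x̄): 7.2000, 1.2000, -22.8000, 9.2000, 5.2000
Σ(xᵢ − x̄)² = 684.8000 ⇒ m₂ = 684.8000/5 = 136.96000
Σ(xᵢ − x̄)³ = -10558.0800 ⇒ m₃ = -10558.0800/5 = -2111.61600
m₂^(3/2) = 136.96000^(1.5) = 1602.84166
g_1 = m₃ / m₂^(3/2) = -2111.61600 / 1602.84166 ≈ -1.317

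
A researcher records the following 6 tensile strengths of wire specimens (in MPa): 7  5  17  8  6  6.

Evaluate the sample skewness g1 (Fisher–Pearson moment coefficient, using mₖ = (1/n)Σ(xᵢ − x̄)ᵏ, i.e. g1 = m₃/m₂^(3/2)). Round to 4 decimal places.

x̄ = (7 + 5 + 17 + 8 + 6 + 6) / 6 = 8.1667
deviations (xᵢ − x̄): -1.1667, -3.1667, 8.8333, -0.1667, -2.1667, -2.1667
Σ(xᵢ − x̄)² = 98.8333 ⇒ m₂ = 98.8333/6 = 16.47222
Σ(xᵢ − x̄)³ = 635.5556 ⇒ m₃ = 635.5556/6 = 105.92593
m₂^(3/2) = 16.47222^(1.5) = 66.85414
g1 = m₃ / m₂^(3/2) = 105.92593 / 66.85414 ≈ 1.5844

1.5844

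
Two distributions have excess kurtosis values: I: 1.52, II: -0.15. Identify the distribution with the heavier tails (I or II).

Higher excess kurtosis ⇒ heavier tails relative to the normal distribution.
1.52 vs -0.15: the larger is 1.52, so I has heavier tails. (I is leptokurtic — heavier-than-normal tails; the other is platykurtic.)

I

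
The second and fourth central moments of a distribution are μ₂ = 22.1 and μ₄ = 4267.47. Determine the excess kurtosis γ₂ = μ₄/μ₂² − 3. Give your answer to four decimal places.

5.7375

μ₂² = 22.1² = 488.41000
μ₄/μ₂² = 4267.47 / 488.41000 = 8.73747
γ₂ = 8.73747 − 3 ≈ 5.7375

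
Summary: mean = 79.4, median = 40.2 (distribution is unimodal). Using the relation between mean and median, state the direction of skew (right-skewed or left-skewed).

right-skewed

mean − median = 79.4 − 40.2 = 39.2
mean > median ⇒ the longer tail is on the right ⇒ right-skewed (positively skewed).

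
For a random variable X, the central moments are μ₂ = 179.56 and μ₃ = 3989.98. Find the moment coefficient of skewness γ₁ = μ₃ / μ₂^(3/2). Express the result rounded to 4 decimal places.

σ = √μ₂ = √179.56 = 13.40000
σ³ = μ₂^(3/2) = 2406.10400
γ₁ = μ₃/σ³ = 3989.98 / 2406.10400 ≈ 1.6583

1.6583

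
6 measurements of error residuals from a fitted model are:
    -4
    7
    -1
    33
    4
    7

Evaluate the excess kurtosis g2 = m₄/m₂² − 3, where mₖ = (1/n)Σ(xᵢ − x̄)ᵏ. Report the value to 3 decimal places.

0.479

x̄ = 7.6667
Σ(xᵢ − x̄)² = 867.3333 ⇒ m₂ = 144.55556
Σ(xᵢ − x̄)⁴ = 436227.7778 ⇒ m₄ = 72704.62963
m₂² = 20896.30864
g2 = m₄/m₂² − 3 = 3.47930 − 3 ≈ 0.479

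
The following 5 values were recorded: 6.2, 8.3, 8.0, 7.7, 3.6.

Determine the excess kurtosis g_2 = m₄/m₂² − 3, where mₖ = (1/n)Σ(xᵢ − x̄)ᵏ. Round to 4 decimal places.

-0.6164

x̄ = 6.7600
Σ(xᵢ − x̄)² = 15.0920 ⇒ m₂ = 3.01840
Σ(xᵢ − x̄)⁴ = 108.5800 ⇒ m₄ = 21.71600
m₂² = 9.11074
g_2 = m₄/m₂² − 3 = 2.38356 − 3 ≈ -0.6164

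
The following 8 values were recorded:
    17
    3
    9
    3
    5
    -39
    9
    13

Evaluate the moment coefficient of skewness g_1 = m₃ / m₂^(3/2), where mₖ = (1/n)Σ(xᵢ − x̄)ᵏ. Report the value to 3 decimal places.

-1.914

x̄ = (17 + 3 + 9 + 3 + 5 - 39 + 9 + 13) / 8 = 2.5000
deviations (xᵢ − x̄): 14.5000, 0.5000, 6.5000, 0.5000, 2.5000, -41.5000, 6.5000, 10.5000
Σ(xᵢ − x̄)² = 2134.0000 ⇒ m₂ = 2134.0000/8 = 266.75000
Σ(xᵢ − x̄)³ = -66702.0000 ⇒ m₃ = -66702.0000/8 = -8337.75000
m₂^(3/2) = 266.75000^(1.5) = 4356.68983
g_1 = m₃ / m₂^(3/2) = -8337.75000 / 4356.68983 ≈ -1.914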